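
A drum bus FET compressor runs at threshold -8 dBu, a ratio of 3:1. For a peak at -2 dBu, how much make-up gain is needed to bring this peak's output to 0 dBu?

6 dB

Without make-up, output = threshold + overshoot/3 = -8 + 2 = -6 dBu.
Gap to target: 6 dB.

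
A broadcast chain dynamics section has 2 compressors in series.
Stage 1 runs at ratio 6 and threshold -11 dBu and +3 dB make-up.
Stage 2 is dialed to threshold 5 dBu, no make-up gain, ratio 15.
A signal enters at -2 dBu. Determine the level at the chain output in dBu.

Stage 1: 9 dB above -11 dBu, reduced 6:1 to 1.5 dB above → -9.5 dBu; +3 dB make-up → -6.5 dBu.
Stage 2: below threshold (-6.5 ≤ 5); passes unchanged; output -6.5 dBu.

-6.5 dBu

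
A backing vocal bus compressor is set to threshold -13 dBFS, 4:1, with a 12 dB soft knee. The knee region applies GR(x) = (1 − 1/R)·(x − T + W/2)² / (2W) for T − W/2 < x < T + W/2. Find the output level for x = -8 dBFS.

x − T + W/2 = -8 − (-13) + 6 = 11.
GR = (1 − 1/4) × 11² / 24 = 0.75 × 121 / 24 = 3.78125 dB.
Output = -8 − 3.78125 = -11.78125 dBFS.

-11.78125 dBFS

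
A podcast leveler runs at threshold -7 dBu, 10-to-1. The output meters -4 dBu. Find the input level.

23 dBu

The compressed level sits -4 − (-7) = 3 dB over threshold.
Input overshoot = R × output overshoot = 30 dB → input = -7 + 30 = 23 dBu.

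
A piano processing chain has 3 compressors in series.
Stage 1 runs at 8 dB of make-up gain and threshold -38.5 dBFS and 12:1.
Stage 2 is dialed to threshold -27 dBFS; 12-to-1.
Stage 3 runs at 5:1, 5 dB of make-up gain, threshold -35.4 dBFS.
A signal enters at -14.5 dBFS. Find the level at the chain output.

-29.02 dBFS

Stage 1: overshoot 24 dB → 24/12 = 2 dB → -36.5 dBFS; +8 dB make-up → -28.5 dBFS.
Stage 2: -28.5 dBFS ≤ -27 dBFS, so stage 2 doesn't engage; output -28.5 dBFS.
Stage 3: -28.5 dBFS is 6.9 dB over -35.4 dBFS; at 5:1 that becomes 1.38 dB over, giving -34.02 dBFS; +5 dB make-up → -29.02 dBFS.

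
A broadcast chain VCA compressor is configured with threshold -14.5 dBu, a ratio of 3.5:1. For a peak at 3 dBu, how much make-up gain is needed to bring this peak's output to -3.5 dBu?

6 dB

Overshoot 17.5 dB → 17.5/3.5 = 5 dB after compression, so the compressed level is -14.5 + 5 = -9.5 dBu.
Make-up = target − compressed = -3.5 − (-9.5) = 6 dB.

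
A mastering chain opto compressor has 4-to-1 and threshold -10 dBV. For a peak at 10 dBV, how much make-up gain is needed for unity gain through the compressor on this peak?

15 dB

Without make-up, output = threshold + overshoot/4 = -10 + 5 = -5 dBV.
Gap to target: 15 dB.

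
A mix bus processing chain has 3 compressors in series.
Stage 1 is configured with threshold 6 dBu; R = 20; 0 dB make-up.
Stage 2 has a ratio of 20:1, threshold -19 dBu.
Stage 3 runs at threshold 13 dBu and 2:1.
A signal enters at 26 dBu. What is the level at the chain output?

Stage 1: 26 dBu is 20 dB over 6 dBu; at 20:1 that becomes 1 dB over, giving 7 dBu.
Stage 2: 26 dB above -19 dBu, reduced 20:1 to 1.3 dB above → -17.7 dBu.
Stage 3: -17.7 dBu is at or below the 13 dBu threshold — no compression; output -17.7 dBu.

-17.7 dBu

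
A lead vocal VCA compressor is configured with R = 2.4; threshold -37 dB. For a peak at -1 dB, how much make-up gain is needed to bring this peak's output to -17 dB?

5 dB

Without make-up, output = threshold + overshoot/2.4 = -37 + 15 = -22 dB.
Gap to target: 5 dB.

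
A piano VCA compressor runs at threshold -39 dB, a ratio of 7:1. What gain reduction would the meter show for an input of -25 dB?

Overshoot = -25 − (-39) = 14 dB.
After 7:1 compression the overshoot becomes 14/7 = 2 dB.
GR = overshoot in − overshoot out = 14 − 2 = 12 dB.

12 dB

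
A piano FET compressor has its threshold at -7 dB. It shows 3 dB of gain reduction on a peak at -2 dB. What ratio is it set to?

2.5:1

Input overshoot = -2 − (-7) = 5 dB.
Output overshoot = 5 − 3 = 2 dB.
Ratio = input overshoot / output overshoot = 5 / 2 = 2.5.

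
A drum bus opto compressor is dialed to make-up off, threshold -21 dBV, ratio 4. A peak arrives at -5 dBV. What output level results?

-17 dBV

Overshoot: -5 − (-21) = 16 dB.
At 4:1 the overshoot is divided by 4, leaving 4 dB above threshold.
Output = -21 + 4 = -17 dBV.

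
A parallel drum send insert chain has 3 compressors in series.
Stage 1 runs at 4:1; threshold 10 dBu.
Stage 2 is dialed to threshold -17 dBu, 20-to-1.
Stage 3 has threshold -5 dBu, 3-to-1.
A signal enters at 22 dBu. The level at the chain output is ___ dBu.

Stage 1: 22 dBu is 12 dB over 10 dBu; at 4:1 that becomes 3 dB over, giving 13 dBu.
Stage 2: overshoot 30 dB → 30/20 = 1.5 dB → -15.5 dBu.
Stage 3: -15.5 dBu ≤ -5 dBu, so stage 3 doesn't engage; output -15.5 dBu.

-15.5 dBu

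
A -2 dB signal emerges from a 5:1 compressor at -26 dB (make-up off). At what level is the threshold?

-32 dB

Gain reduction = -2 − (-26) = 24 dB; output overshoot = GR / (R − 1) = 24 / 4 = 6 dB.
Threshold = output − output overshoot = -26 − 6 = -32 dB.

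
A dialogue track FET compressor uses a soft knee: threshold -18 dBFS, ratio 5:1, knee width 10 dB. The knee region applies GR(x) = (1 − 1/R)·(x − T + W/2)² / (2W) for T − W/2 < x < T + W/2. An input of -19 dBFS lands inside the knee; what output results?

x − T + W/2 = -19 − (-18) + 5 = 4.
GR = (1 − 1/5) × 4² / 20 = 0.8 × 16 / 20 = 0.64 dB.
Output = -19 − 0.64 = -19.64 dBFS.

-19.64 dBFS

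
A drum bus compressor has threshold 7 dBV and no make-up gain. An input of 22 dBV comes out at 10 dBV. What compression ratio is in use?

5:1

Input overshoot = 22 − 7 = 15 dB; output overshoot = 10 − 7 = 3 dB.
Ratio = 15 / 3 = 5.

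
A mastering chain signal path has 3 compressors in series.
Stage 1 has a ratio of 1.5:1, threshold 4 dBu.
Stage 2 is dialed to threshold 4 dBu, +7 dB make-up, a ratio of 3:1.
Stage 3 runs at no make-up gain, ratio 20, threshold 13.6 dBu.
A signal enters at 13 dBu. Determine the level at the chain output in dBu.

13 dBu

Stage 1: 9 dB above 4 dBu, reduced 1.5:1 to 6 dB above → 10 dBu.
Stage 2: 10 dBu is 6 dB over 4 dBu; at 3:1 that becomes 2 dB over, giving 6 dBu; +7 dB make-up → 13 dBu.
Stage 3: 13 dBu is at or below the 13.6 dBu threshold — no compression; output 13 dBu.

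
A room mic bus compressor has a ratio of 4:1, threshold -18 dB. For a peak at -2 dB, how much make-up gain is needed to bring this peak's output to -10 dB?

The peak compresses to -18 + 16/4 = -14 dB.
To reach -10 dB requires -10 − (-14) = 4 dB of make-up.

4 dB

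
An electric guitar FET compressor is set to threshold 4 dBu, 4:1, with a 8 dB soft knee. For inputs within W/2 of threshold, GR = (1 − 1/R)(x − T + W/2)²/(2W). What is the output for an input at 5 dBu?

3.828125 dBu

x − T + W/2 = 5 − 4 + 4 = 5.
GR = (1 − 1/4) × 5² / 16 = 0.75 × 25 / 16 = 1.171875 dB.
Output = 5 − 1.171875 = 3.828125 dBu.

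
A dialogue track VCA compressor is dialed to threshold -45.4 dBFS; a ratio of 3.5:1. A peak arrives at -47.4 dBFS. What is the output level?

-47.4 dBFS is 2 dB below the -45.4 dBFS threshold, so no gain reduction is applied.
Output = input = -47.4 dBFS.

-47.4 dBFS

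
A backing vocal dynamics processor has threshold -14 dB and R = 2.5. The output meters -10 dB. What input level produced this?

That's 4 dB above the -14 dB threshold.
Undo the ratio: input overshoot = 4 × 2.5 = 10 dB, giving input = -4 dB.

-4 dB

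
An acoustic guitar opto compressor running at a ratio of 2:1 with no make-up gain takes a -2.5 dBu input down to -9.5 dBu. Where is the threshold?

-16.5 dBu

Gain reduction = -2.5 − (-9.5) = 7 dB; output overshoot = GR / (R − 1) = 7 / 1 = 7 dB.
Threshold = output − output overshoot = -9.5 − 7 = -16.5 dBu.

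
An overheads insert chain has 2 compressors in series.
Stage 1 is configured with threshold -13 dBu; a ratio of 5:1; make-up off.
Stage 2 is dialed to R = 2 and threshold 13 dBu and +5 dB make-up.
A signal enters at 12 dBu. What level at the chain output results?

-3 dBu

Stage 1: 12 dBu is 25 dB over -13 dBu; at 5:1 that becomes 5 dB over, giving -8 dBu.
Stage 2: -8 dBu ≤ 13 dBu, so stage 2 doesn't engage; make-up brings it to -3 dBu.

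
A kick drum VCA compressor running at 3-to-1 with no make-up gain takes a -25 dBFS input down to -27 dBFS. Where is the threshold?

Gain reduction = -25 − (-27) = 2 dB; output overshoot = GR / (R − 1) = 2 / 2 = 1 dB.
Threshold = output − output overshoot = -27 − 1 = -28 dBFS.

-28 dBFS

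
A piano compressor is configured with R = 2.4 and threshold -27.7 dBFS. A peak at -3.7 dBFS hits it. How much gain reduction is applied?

-3.7 dBFS exceeds the threshold by 24 dB.
After 2.4:1 compression the overshoot becomes 24/2.4 = 10 dB.
So the signal is attenuated by 24 − 10 = 14 dB.

14 dB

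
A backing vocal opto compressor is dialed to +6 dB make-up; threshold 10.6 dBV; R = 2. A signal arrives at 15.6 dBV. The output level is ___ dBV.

The input is 5 dB above the 10.6 dBV threshold.
The 5 dB excess becomes 2.5 dB after 2:1 reduction.
Output = 10.6 + 2.5 = 13.1 dBV; make-up adds 6 dB, giving 19.1 dBV.

19.1 dBV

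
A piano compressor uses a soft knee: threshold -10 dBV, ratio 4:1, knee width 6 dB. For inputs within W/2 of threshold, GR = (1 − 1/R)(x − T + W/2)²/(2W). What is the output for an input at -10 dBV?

-10.5625 dBV

x − T + W/2 = -10 − (-10) + 3 = 3.
GR = (1 − 1/4) × 3² / 12 = 0.75 × 9 / 12 = 0.5625 dB.
Output = -10 − 0.5625 = -10.5625 dBV.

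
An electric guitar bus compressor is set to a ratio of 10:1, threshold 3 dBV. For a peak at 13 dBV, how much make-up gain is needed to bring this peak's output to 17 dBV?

Without make-up, output = threshold + overshoot/10 = 3 + 1 = 4 dBV.
Gap to target: 13 dB.

13 dB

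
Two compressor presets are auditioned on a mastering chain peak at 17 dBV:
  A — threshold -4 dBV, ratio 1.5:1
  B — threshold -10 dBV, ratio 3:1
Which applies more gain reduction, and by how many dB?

A: 21 dB over, compressed to 14 dB over, so 7 dB of GR.
B: 27 dB over, compressed to 9 dB over, so 18 dB of GR.
B applies 11 dB more gain reduction.

B, by 11 dB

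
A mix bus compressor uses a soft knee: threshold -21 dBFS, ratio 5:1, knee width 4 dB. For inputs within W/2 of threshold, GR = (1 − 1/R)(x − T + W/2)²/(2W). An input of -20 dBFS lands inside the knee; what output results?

-20.9 dBFS

x − T + W/2 = -20 − (-21) + 2 = 3.
GR = (1 − 1/5) × 3² / 8 = 0.8 × 9 / 8 = 0.9 dB.
Output = -20 − 0.9 = -20.9 dBFS.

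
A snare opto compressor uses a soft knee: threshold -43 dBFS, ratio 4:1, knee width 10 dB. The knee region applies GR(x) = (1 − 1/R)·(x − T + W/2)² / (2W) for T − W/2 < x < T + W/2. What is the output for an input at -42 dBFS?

x − T + W/2 = -42 − (-43) + 5 = 6.
GR = (1 − 1/4) × 6² / 20 = 0.75 × 36 / 20 = 1.35 dB.
Output = -42 − 1.35 = -43.35 dBFS.

-43.35 dBFS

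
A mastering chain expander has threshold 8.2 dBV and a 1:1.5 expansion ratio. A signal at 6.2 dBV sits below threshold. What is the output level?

Below threshold, a 1:1.5 expander applies gain = (1.5−1)×(T − x) of attenuation.
(1.5−1) × 2 = 1 dB, so output = 6.2 − 1 = 5.2 dBV.

5.2 dBV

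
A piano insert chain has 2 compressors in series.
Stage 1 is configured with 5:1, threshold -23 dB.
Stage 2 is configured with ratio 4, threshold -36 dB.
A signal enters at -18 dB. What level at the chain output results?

Stage 1: 5 dB above -23 dB, reduced 5:1 to 1 dB above → -22 dB.
Stage 2: 14 dB above -36 dB, reduced 4:1 to 3.5 dB above → -32.5 dB.

-32.5 dB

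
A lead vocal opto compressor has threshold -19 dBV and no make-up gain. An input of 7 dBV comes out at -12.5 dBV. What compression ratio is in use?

4:1

Input overshoot = 7 − (-19) = 26 dB; output overshoot = -12.5 − (-19) = 6.5 dB.
Ratio = 26 / 6.5 = 4.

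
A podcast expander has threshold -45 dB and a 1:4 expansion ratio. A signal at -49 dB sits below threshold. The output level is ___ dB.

Below threshold, a 1:4 expander applies gain = (4−1)×(T − x) of attenuation.
(4−1) × 4 = 12 dB, so output = -49 − 12 = -61 dB.

-61 dB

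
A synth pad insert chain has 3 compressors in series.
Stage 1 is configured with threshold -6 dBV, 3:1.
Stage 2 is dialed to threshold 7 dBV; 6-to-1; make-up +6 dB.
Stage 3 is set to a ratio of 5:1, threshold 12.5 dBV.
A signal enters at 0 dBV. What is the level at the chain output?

Stage 1: overshoot 6 dB → 6/3 = 2 dB → -4 dBV.
Stage 2: below threshold (-4 ≤ 7); passes unchanged; make-up brings it to 2 dBV.
Stage 3: 2 dBV ≤ 12.5 dBV, so stage 3 doesn't engage; output 2 dBV.

2 dBV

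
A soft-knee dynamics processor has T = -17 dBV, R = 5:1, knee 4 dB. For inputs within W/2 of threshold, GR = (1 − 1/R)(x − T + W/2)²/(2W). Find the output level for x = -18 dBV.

-18.1 dBV

x − T + W/2 = -18 − (-17) + 2 = 1.
GR = (1 − 1/5) × 1² / 8 = 0.8 × 1 / 8 = 0.1 dB.
Output = -18 − 0.1 = -18.1 dBV.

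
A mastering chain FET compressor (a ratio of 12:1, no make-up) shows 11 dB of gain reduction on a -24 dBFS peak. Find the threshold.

Let T be the threshold. Output overshoot = (input overshoot)/R, so -35 − T = (-24 − T)/12.
12·(-35 − T) = -24 − T → 11·T = -420 − (-24) = -396.
T = -396/11 = -36 dBFS.

-36 dBFS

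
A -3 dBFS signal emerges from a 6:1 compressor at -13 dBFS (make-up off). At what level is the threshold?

Let T be the threshold. Output overshoot = (input overshoot)/R, so -13 − T = (-3 − T)/6.
6·(-13 − T) = -3 − T → 5·T = -78 − (-3) = -75.
T = -75/5 = -15 dBFS.

-15 dBFS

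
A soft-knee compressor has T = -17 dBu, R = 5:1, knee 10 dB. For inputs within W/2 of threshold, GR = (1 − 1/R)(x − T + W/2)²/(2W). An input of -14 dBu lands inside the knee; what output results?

x − T + W/2 = -14 − (-17) + 5 = 8.
GR = (1 − 1/5) × 8² / 20 = 0.8 × 64 / 20 = 2.56 dB.
Output = -14 − 2.56 = -16.56 dBu.

-16.56 dBu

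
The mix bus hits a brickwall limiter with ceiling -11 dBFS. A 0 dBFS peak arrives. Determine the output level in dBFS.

-11 dBFS

The limiter clamps the peak to its -11 dBFS ceiling.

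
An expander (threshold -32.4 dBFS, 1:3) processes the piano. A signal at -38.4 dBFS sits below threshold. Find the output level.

Below threshold, a 1:3 expander applies gain = (3−1)×(T − x) of attenuation.
(3−1) × 6 = 12 dB, so output = -38.4 − 12 = -50.4 dBFS.

-50.4 dBFS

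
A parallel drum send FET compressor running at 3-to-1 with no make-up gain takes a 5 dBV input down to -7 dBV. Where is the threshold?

Let T be the threshold. Output overshoot = (input overshoot)/R, so -7 − T = (5 − T)/3.
3·(-7 − T) = 5 − T → 2·T = -21 − 5 = -26.
T = -26/2 = -13 dBV.

-13 dBV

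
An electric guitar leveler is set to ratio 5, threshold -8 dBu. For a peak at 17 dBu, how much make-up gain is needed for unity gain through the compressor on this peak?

20 dB

Overshoot 25 dB → 25/5 = 5 dB after compression, so the compressed level is -8 + 5 = -3 dBu.
Make-up = target − compressed = 17 − (-3) = 20 dB.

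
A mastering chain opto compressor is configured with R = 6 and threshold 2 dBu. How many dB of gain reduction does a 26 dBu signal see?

26 dBu exceeds the threshold by 24 dB.
After 6:1 compression the overshoot becomes 24/6 = 4 dB.
GR = overshoot in − overshoot out = 24 − 4 = 20 dB.

20 dB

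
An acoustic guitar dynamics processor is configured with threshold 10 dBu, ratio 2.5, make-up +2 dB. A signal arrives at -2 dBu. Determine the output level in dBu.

0 dBu

-2 dBu is 12 dB below the 10 dBu threshold, so no gain reduction is applied.
Make-up gain adds 2 dB: -2 + 2 = 0 dBu.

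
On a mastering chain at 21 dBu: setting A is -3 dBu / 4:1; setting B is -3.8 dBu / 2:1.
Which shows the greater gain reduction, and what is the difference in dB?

A, by 5.6 dB

A: 24 dB over, compressed to 6 dB over, so 18 dB of GR.
B: 24.8 dB over, compressed to 12.4 dB over, so 12.4 dB of GR.
A applies 5.6 dB more gain reduction.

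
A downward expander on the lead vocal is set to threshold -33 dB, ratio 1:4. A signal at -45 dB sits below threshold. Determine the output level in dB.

Below threshold, a 1:4 expander applies gain = (4−1)×(T − x) of attenuation.
(4−1) × 12 = 36 dB, so output = -45 − 36 = -81 dB.

-81 dB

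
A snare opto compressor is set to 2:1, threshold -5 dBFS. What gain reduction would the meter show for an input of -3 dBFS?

Overshoot = -3 − (-5) = 2 dB.
After 2:1 compression the overshoot becomes 2/2 = 1 dB.
So the signal is attenuated by 2 − 1 = 1 dB.

1 dB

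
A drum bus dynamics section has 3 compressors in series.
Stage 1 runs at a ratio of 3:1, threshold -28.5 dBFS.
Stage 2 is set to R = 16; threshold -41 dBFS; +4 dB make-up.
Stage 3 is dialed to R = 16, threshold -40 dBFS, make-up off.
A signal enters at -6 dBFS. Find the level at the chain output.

Stage 1: overshoot 22.5 dB → 22.5/3 = 7.5 dB → -21 dBFS.
Stage 2: 20 dB above -41 dBFS, reduced 16:1 to 1.25 dB above → -39.75 dBFS; +4 dB make-up → -35.75 dBFS.
Stage 3: overshoot 4.25 dB → 4.25/16 = 0.265625 dB → -39.734375 dBFS.

-39.734375 dBFS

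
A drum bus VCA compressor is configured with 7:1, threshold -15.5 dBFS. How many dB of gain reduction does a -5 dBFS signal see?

Overshoot = -5 − (-15.5) = 10.5 dB.
A 7:1 ratio leaves 1.5 dB of that excess.
GR = overshoot in − overshoot out = 10.5 − 1.5 = 9 dB.

9 dB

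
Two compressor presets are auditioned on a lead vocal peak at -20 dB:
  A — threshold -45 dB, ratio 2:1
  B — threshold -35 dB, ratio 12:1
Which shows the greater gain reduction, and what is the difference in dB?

A: overshoot 25 dB → output overshoot 12.5 dB → GR 12.5 dB.
B: overshoot 15 dB → output overshoot 1.25 dB → GR 13.75 dB.
B applies 1.25 dB more gain reduction.

B, by 1.25 dB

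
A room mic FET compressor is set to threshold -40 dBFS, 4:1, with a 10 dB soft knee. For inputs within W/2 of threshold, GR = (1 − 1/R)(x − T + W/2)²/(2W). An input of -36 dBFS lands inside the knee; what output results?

x − T + W/2 = -36 − (-40) + 5 = 9.
GR = (1 − 1/4) × 9² / 20 = 0.75 × 81 / 20 = 3.0375 dB.
Output = -36 − 3.0375 = -39.0375 dBFS.

-39.0375 dBFS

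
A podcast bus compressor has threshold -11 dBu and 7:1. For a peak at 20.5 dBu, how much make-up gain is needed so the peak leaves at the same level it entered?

Overshoot 31.5 dB → 31.5/7 = 4.5 dB after compression, so the compressed level is -11 + 4.5 = -6.5 dBu.
Make-up = target − compressed = 20.5 − (-6.5) = 27 dB.

27 dB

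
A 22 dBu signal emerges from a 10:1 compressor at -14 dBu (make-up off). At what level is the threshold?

Input is 40 dB above T (since output overshoot × R = input overshoot: (-14 − T)·10 = 22 − T gives T = -18 dBu).
Check: -18 + (22 − (-18))/10 = -18 + 4 = -14 dBu. ✓

-18 dBu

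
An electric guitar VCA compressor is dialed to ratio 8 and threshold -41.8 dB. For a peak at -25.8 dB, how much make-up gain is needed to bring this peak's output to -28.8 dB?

11 dB

Overshoot 16 dB → 16/8 = 2 dB after compression, so the compressed level is -41.8 + 2 = -39.8 dB.
Make-up = target − compressed = -28.8 − (-39.8) = 11 dB.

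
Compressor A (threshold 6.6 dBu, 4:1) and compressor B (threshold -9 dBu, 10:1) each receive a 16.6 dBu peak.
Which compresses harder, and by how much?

A: overshoot 10 dB → output overshoot 2.5 dB → GR 7.5 dB.
B: overshoot 25.6 dB → output overshoot 2.56 dB → GR 23.04 dB.
Difference: 15.54 dB in favour of B.

B, by 15.54 dB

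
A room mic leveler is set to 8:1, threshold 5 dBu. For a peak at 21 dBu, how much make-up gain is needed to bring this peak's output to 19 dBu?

12 dB

Without make-up, output = threshold + overshoot/8 = 5 + 2 = 7 dBu.
Gap to target: 12 dB.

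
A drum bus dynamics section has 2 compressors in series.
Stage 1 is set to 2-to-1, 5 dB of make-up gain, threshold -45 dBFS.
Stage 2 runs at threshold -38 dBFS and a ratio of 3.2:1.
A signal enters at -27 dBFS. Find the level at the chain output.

Stage 1: overshoot 18 dB → 18/2 = 9 dB → -36 dBFS; +5 dB make-up → -31 dBFS.
Stage 2: -31 dBFS is 7 dB over -38 dBFS; at 3.2:1 that becomes 2.1875 dB over, giving -35.8125 dBFS.

-35.8125 dBFS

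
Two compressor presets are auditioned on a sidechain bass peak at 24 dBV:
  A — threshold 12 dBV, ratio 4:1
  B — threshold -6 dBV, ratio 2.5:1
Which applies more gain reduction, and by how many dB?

B, by 9 dB

A: 12 dB over, compressed to 3 dB over, so 9 dB of GR.
B: 30 dB over, compressed to 12 dB over, so 18 dB of GR.
B applies 9 dB more gain reduction.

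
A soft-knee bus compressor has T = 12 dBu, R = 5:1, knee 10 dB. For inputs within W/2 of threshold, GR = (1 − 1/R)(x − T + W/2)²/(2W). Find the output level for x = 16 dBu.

12.76 dBu

x − T + W/2 = 16 − 12 + 5 = 9.
GR = (1 − 1/5) × 9² / 20 = 0.8 × 81 / 20 = 3.24 dB.
Output = 16 − 3.24 = 12.76 dBu.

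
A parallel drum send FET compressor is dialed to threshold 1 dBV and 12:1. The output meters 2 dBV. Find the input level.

That's 1 dB above the 1 dBV threshold.
Before 12:1 compression the overshoot was 1 × 12 = 12 dB, so input = 1 + 12 = 13 dBV.

13 dBV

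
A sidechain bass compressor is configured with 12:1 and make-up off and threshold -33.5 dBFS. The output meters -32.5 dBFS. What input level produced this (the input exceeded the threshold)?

Post-compression overshoot = -32.5 − (-33.5) = 1 dB.
Undo the ratio: input overshoot = 1 × 12 = 12 dB, giving input = -21.5 dBFS.

-21.5 dBFS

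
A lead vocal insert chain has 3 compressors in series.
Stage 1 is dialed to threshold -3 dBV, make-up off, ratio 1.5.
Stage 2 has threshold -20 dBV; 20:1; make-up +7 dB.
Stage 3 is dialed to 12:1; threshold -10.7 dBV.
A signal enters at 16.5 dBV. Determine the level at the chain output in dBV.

-11.5 dBV

Stage 1: overshoot 19.5 dB → 19.5/1.5 = 13 dB → 10 dBV.
Stage 2: overshoot 30 dB → 30/20 = 1.5 dB → -18.5 dBV; +7 dB make-up → -11.5 dBV.
Stage 3: -11.5 dBV is at or below the -10.7 dBV threshold — no compression; output -11.5 dBV.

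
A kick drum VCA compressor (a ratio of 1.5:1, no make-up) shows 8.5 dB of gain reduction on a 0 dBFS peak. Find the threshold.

Input is 25.5 dB above T (since output overshoot × R = input overshoot: (-8.5 − T)·1.5 = 0 − T gives T = -25.5 dBFS).
Check: -25.5 + (0 − (-25.5))/1.5 = -25.5 + 17 = -8.5 dBFS. ✓

-25.5 dBFS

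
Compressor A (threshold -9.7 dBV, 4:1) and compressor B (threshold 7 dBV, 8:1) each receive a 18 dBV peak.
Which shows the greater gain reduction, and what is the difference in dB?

A: GR = 27.7 − 27.7/4 = 20.775 dB.
B: GR = 11 − 11/8 = 9.625 dB.
A reduces 11.15 dB more.

A, by 11.15 dB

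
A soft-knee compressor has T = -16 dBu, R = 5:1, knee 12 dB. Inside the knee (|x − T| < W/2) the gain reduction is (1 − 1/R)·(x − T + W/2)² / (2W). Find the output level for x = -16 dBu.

x − T + W/2 = -16 − (-16) + 6 = 6.
GR = (1 − 1/5) × 6² / 24 = 0.8 × 36 / 24 = 1.2 dB.
Output = -16 − 1.2 = -17.2 dBu.

-17.2 dBu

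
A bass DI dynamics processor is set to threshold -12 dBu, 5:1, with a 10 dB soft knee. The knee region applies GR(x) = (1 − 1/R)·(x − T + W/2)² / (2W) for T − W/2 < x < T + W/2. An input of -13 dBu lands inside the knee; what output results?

x − T + W/2 = -13 − (-12) + 5 = 4.
GR = (1 − 1/5) × 4² / 20 = 0.8 × 16 / 20 = 0.64 dB.
Output = -13 − 0.64 = -13.64 dBu.

-13.64 dBu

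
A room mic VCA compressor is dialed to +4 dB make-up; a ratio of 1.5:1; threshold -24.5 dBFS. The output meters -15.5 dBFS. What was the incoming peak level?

-17 dBFS

Stripping the +4 dB make-up gives -19.5 dBFS at the gain stage.
The compressed level sits -19.5 − (-24.5) = 5 dB over threshold.
Undo the ratio: input overshoot = 5 × 1.5 = 7.5 dB, giving input = -17 dBFS.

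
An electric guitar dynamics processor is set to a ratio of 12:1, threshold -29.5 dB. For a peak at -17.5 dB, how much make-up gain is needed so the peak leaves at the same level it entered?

The peak compresses to -29.5 + 12/12 = -28.5 dB.
To reach -17.5 dB requires -17.5 − (-28.5) = 11 dB of make-up.

11 dB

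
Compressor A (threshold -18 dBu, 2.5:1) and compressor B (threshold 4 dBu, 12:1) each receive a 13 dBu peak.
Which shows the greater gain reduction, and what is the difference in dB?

A, by 10.35 dB

A: overshoot 31 dB → output overshoot 12.4 dB → GR 18.6 dB.
B: overshoot 9 dB → output overshoot 0.75 dB → GR 8.25 dB.
A reduces 10.35 dB more.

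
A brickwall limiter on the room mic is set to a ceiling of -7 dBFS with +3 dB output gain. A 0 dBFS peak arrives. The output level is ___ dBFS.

-4 dBFS

The limiter clamps the peak to its -7 dBFS ceiling.
Output gain then adds 3 dB: -7 + 3 = -4 dBFS.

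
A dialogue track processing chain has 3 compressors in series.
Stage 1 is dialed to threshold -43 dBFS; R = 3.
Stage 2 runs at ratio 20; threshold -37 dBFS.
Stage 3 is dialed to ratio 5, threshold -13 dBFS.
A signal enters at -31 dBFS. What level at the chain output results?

Stage 1: overshoot 12 dB → 12/3 = 4 dB → -39 dBFS.
Stage 2: below threshold (-39 ≤ -37); passes unchanged; output -39 dBFS.
Stage 3: -39 dBFS is at or below the -13 dBFS threshold — no compression; output -39 dBFS.

-39 dBFS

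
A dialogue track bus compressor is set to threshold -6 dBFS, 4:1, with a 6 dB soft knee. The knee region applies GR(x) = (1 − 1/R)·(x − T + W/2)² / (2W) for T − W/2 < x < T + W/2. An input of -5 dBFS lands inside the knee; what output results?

x − T + W/2 = -5 − (-6) + 3 = 4.
GR = (1 − 1/4) × 4² / 12 = 0.75 × 16 / 12 = 1 dB.
Output = -5 − 1 = -6 dBFS.

-6 dBFS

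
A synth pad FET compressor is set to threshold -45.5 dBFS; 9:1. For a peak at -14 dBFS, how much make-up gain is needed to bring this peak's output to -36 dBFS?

The peak compresses to -45.5 + 31.5/9 = -42 dBFS.
To reach -36 dBFS requires -36 − (-42) = 6 dB of make-up.

6 dB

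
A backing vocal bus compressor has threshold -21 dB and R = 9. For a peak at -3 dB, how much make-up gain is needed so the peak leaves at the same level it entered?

16 dB

Without make-up, output = threshold + overshoot/9 = -21 + 2 = -19 dB.
Gap to target: 16 dB.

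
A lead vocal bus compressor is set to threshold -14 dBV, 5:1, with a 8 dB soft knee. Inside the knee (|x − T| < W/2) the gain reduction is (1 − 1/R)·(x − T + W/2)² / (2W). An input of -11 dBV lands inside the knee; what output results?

x − T + W/2 = -11 − (-14) + 4 = 7.
GR = (1 − 1/5) × 7² / 16 = 0.8 × 49 / 16 = 2.45 dB.
Output = -11 − 2.45 = -13.45 dBV.

-13.45 dBV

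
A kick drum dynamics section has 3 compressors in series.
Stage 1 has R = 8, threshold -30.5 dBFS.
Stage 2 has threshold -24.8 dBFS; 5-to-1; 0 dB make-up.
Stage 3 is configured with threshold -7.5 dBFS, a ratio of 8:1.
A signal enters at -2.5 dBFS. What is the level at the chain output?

-27 dBFS

Stage 1: overshoot 28 dB → 28/8 = 3.5 dB → -27 dBFS.
Stage 2: -27 dBFS is at or below the -24.8 dBFS threshold — no compression; output -27 dBFS.
Stage 3: -27 dBFS is at or below the -7.5 dBFS threshold — no compression; output -27 dBFS.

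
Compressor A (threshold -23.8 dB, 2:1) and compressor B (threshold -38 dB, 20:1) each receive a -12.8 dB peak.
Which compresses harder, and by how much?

B, by 18.44 dB

A: 11 dB over, compressed to 5.5 dB over, so 5.5 dB of GR.
B: 25.2 dB over, compressed to 1.26 dB over, so 23.94 dB of GR.
B reduces 18.44 dB more.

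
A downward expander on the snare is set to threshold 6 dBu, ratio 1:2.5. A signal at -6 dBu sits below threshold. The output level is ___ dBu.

-24 dBu

Undershoot = 6 − (-6) = 12 dB.
At 1:2.5, that expands to 30 dB under threshold.
Output = 6 − 30 = -24 dBu.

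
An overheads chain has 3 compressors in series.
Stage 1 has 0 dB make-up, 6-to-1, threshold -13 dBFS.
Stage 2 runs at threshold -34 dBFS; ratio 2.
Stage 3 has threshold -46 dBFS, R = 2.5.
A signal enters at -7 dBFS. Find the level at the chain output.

-36.8 dBFS

Stage 1: 6 dB above -13 dBFS, reduced 6:1 to 1 dB above → -12 dBFS.
Stage 2: overshoot 22 dB → 22/2 = 11 dB → -23 dBFS.
Stage 3: 23 dB above -46 dBFS, reduced 2.5:1 to 9.2 dB above → -36.8 dBFS.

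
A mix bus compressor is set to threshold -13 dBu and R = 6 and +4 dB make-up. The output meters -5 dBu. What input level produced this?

Stripping the +4 dB make-up gives -9 dBu at the gain stage.
That's 4 dB above the -13 dBu threshold.
Undo the ratio: input overshoot = 4 × 6 = 24 dB, giving input = 11 dBu.

11 dBu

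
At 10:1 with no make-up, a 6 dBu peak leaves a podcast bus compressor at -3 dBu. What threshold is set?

-4 dBu

Gain reduction = 6 − (-3) = 9 dB; output overshoot = GR / (R − 1) = 9 / 9 = 1 dB.
Threshold = output − output overshoot = -3 − 1 = -4 dBu.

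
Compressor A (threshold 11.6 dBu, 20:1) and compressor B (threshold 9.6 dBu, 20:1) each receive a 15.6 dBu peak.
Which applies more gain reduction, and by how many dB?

B, by 1.9 dB

A: 4 dB over, compressed to 0.2 dB over, so 3.8 dB of GR.
B: 6 dB over, compressed to 0.3 dB over, so 5.7 dB of GR.
B applies 1.9 dB more gain reduction.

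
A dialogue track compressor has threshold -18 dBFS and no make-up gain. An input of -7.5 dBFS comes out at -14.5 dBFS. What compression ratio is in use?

3:1

Input overshoot = -7.5 − (-18) = 10.5 dB; output overshoot = -14.5 − (-18) = 3.5 dB.
Ratio = 10.5 / 3.5 = 3.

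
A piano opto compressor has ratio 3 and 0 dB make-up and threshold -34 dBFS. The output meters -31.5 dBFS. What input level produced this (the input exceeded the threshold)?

The compressed level sits -31.5 − (-34) = 2.5 dB over threshold.
Before 3:1 compression the overshoot was 2.5 × 3 = 7.5 dB, so input = -34 + 7.5 = -26.5 dBFS.

-26.5 dBFS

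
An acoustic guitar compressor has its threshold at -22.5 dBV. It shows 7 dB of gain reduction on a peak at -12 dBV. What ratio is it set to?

3:1

Input overshoot = -12 − (-22.5) = 10.5 dB.
Output overshoot = 10.5 − 7 = 3.5 dB.
Ratio = input overshoot / output overshoot = 10.5 / 3.5 = 3.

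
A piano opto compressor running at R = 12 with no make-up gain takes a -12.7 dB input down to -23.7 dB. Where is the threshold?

-24.7 dB

Let T be the threshold. Output overshoot = (input overshoot)/R, so -23.7 − T = (-12.7 − T)/12.
12·(-23.7 − T) = -12.7 − T → 11·T = -284.4 − (-12.7) = -271.7.
T = -271.7/11 = -24.7 dB.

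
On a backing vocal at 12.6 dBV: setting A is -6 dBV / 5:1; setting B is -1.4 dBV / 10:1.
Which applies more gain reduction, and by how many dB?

A: GR = 18.6 − 18.6/5 = 14.88 dB.
B: GR = 14 − 14/10 = 12.6 dB.
Difference: 2.28 dB in favour of A.

A, by 2.28 dB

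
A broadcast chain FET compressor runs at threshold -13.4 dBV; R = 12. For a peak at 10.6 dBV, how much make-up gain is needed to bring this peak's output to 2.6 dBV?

14 dB

The peak compresses to -13.4 + 24/12 = -11.4 dBV.
To reach 2.6 dBV requires 2.6 − (-11.4) = 14 dB of make-up.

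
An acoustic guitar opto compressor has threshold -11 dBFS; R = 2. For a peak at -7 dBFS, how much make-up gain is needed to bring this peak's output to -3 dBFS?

6 dB

Without make-up, output = threshold + overshoot/2 = -11 + 2 = -9 dBFS.
Gap to target: 6 dB.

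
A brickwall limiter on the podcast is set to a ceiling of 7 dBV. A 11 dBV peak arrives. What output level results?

At ∞:1, everything above 7 dBV is held at the ceiling.

7 dBV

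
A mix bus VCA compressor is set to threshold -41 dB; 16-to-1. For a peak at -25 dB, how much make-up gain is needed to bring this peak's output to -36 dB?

4 dB

Overshoot 16 dB → 16/16 = 1 dB after compression, so the compressed level is -41 + 1 = -40 dB.
Make-up = target − compressed = -36 − (-40) = 4 dB.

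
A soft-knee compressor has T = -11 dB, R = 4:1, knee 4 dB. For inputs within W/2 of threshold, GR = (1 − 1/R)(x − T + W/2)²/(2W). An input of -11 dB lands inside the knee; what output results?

-11.375 dB

x − T + W/2 = -11 − (-11) + 2 = 2.
GR = (1 − 1/4) × 2² / 8 = 0.75 × 4 / 8 = 0.375 dB.
Output = -11 − 0.375 = -11.375 dB.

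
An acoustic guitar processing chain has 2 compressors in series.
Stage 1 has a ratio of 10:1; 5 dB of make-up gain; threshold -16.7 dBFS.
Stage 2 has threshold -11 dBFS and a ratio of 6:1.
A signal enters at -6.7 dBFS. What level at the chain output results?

-10.95 dBFS

Stage 1: overshoot 10 dB → 10/10 = 1 dB → -15.7 dBFS; +5 dB make-up → -10.7 dBFS.
Stage 2: -10.7 dBFS is 0.3 dB over -11 dBFS; at 6:1 that becomes 0.05 dB over, giving -10.95 dBFS.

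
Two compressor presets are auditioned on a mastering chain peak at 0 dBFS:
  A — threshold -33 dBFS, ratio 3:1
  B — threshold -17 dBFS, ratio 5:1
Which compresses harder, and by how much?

A, by 8.4 dB

A: GR = 33 − 33/3 = 22 dB.
B: GR = 17 − 17/5 = 13.6 dB.
Difference: 8.4 dB in favour of A.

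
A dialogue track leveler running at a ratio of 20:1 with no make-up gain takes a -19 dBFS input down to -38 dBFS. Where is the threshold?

Input is 20 dB above T (since output overshoot × R = input overshoot: (-38 − T)·20 = -19 − T gives T = -39 dBFS).
Check: -39 + (-19 − (-39))/20 = -39 + 1 = -38 dBFS. ✓

-39 dBFS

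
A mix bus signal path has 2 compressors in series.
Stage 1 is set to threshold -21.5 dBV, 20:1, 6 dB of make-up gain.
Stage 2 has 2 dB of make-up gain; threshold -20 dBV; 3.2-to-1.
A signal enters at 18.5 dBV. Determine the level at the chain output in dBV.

Stage 1: 40 dB above -21.5 dBV, reduced 20:1 to 2 dB above → -19.5 dBV; +6 dB make-up → -13.5 dBV.
Stage 2: -13.5 dBV is 6.5 dB over -20 dBV; at 3.2:1 that becomes 2.03125 dB over, giving -17.96875 dBV; +2 dB make-up → -15.96875 dBV.

-15.96875 dBV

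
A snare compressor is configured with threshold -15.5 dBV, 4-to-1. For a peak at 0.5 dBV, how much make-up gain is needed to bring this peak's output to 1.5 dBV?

13 dB

The peak compresses to -15.5 + 16/4 = -11.5 dBV.
To reach 1.5 dBV requires 1.5 − (-11.5) = 13 dB of make-up.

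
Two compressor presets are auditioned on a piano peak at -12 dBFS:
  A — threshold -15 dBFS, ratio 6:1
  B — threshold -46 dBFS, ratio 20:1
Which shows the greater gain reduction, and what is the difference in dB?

B, by 29.8 dB

A: GR = 3 − 3/6 = 2.5 dB.
B: GR = 34 − 34/20 = 32.3 dB.
B applies 29.8 dB more gain reduction.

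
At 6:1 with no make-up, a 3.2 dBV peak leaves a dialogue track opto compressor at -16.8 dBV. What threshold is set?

Input is 24 dB above T (since output overshoot × R = input overshoot: (-16.8 − T)·6 = 3.2 − T gives T = -20.8 dBV).
Check: -20.8 + (3.2 − (-20.8))/6 = -20.8 + 4 = -16.8 dBV. ✓

-20.8 dBV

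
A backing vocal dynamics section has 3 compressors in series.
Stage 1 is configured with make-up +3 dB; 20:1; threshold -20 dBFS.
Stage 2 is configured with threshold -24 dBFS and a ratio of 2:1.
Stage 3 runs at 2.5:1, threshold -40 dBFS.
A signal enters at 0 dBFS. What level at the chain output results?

Stage 1: 0 dBFS is 20 dB over -20 dBFS; at 20:1 that becomes 1 dB over, giving -19 dBFS; +3 dB make-up → -16 dBFS.
Stage 2: 8 dB above -24 dBFS, reduced 2:1 to 4 dB above → -20 dBFS.
Stage 3: overshoot 20 dB → 20/2.5 = 8 dB → -32 dBFS.

-32 dBFS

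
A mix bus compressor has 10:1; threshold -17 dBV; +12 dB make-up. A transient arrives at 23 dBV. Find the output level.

The input is 40 dB above the -17 dBV threshold.
10:1 compression reduces that to 40/10 = 4 dB over.
So the level is -17 + 4 = -13 dBV; make-up adds 12 dB, giving -1 dBV.

-1 dBV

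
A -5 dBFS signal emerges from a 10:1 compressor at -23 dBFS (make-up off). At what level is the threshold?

-25 dBFS

Let T be the threshold. Output overshoot = (input overshoot)/R, so -23 − T = (-5 − T)/10.
10·(-23 − T) = -5 − T → 9·T = -230 − (-5) = -225.
T = -225/9 = -25 dBFS.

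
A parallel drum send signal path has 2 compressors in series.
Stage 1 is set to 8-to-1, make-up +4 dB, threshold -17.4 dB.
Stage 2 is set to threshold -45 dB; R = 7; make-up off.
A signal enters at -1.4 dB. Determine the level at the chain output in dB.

-40.2 dB

Stage 1: 16 dB above -17.4 dB, reduced 8:1 to 2 dB above → -15.4 dB; +4 dB make-up → -11.4 dB.
Stage 2: 33.6 dB above -45 dB, reduced 7:1 to 4.8 dB above → -40.2 dB.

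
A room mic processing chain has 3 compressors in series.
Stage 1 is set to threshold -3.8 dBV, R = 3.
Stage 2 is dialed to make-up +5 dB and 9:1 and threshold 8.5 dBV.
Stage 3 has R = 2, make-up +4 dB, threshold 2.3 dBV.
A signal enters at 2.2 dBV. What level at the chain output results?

Stage 1: 2.2 dBV is 6 dB over -3.8 dBV; at 3:1 that becomes 2 dB over, giving -1.8 dBV.
Stage 2: below threshold (-1.8 ≤ 8.5); passes unchanged; make-up brings it to 3.2 dBV.
Stage 3: overshoot 0.9 dB → 0.9/2 = 0.45 dB → 2.75 dBV; +4 dB make-up → 6.75 dBV.

6.75 dBV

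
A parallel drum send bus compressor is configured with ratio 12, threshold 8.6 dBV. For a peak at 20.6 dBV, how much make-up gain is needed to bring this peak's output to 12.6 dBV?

The peak compresses to 8.6 + 12/12 = 9.6 dBV.
To reach 12.6 dBV requires 12.6 − 9.6 = 3 dB of make-up.

3 dB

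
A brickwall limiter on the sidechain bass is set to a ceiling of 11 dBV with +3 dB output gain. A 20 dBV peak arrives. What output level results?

14 dBV

At ∞:1, everything above 11 dBV is held at the ceiling.
Output gain then adds 3 dB: 11 + 3 = 14 dBV.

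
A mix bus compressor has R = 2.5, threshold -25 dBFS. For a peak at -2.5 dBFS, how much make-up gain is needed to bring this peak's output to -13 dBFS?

Overshoot 22.5 dB → 22.5/2.5 = 9 dB after compression, so the compressed level is -25 + 9 = -16 dBFS.
Make-up = target − compressed = -13 − (-16) = 3 dB.

3 dB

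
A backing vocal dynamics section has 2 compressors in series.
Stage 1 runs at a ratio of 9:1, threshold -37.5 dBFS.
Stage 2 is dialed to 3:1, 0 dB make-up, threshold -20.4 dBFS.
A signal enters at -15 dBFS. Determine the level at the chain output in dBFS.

-35 dBFS

Stage 1: 22.5 dB above -37.5 dBFS, reduced 9:1 to 2.5 dB above → -35 dBFS.
Stage 2: -35 dBFS ≤ -20.4 dBFS, so stage 2 doesn't engage; output -35 dBFS.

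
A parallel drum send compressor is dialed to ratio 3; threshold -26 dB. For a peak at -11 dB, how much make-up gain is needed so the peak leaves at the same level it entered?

10 dB

Overshoot 15 dB → 15/3 = 5 dB after compression, so the compressed level is -26 + 5 = -21 dB.
Make-up = target − compressed = -11 − (-21) = 10 dB.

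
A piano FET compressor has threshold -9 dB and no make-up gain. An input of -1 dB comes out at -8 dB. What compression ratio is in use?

8:1

Input overshoot = -1 − (-9) = 8 dB; output overshoot = -8 − (-9) = 1 dB.
Ratio = 8 / 1 = 8.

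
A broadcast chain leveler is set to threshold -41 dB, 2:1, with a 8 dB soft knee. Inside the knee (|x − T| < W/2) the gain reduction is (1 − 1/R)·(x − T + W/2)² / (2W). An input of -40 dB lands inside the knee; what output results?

-40.78125 dB

x − T + W/2 = -40 − (-41) + 4 = 5.
GR = (1 − 1/2) × 5² / 16 = 0.5 × 25 / 16 = 0.78125 dB.
Output = -40 − 0.78125 = -40.78125 dB.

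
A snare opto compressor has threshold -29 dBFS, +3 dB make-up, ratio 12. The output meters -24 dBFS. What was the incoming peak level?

Before make-up, the level was -24 − 3 = -27 dBFS.
That's 2 dB above the -29 dBFS threshold.
Input overshoot = R × output overshoot = 24 dB → input = -29 + 24 = -5 dBFS.

-5 dBFS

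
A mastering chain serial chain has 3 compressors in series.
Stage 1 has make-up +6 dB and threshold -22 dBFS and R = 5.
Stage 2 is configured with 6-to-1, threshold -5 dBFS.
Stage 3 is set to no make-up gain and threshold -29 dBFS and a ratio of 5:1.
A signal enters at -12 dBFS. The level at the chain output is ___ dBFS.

-26 dBFS

Stage 1: 10 dB above -22 dBFS, reduced 5:1 to 2 dB above → -20 dBFS; +6 dB make-up → -14 dBFS.
Stage 2: -14 dBFS is at or below the -5 dBFS threshold — no compression; output -14 dBFS.
Stage 3: 15 dB above -29 dBFS, reduced 5:1 to 3 dB above → -26 dBFS.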